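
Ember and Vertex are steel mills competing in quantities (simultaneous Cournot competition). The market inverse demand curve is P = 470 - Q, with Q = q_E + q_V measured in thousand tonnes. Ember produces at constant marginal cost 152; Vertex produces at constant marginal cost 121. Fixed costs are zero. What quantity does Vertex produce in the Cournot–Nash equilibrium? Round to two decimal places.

126.67

Ember's profit: π_E = (470 - Q)q_E - (152q_E). Setting ∂π_E/∂q_E = 0: 318 - 2q_E - (q_V) = 0.
Vertex's profit: π_V = (470 - Q)q_V - (121q_V). Setting ∂π_V/∂q_V = 0: 349 - 2q_V - (q_E) = 0.
Rearranging gives the reaction functions q_E = (318 - q_V)/2 and q_V = (349 - q_E)/2.
Solving the pair: q_E = 287/3, q_V = 380/3.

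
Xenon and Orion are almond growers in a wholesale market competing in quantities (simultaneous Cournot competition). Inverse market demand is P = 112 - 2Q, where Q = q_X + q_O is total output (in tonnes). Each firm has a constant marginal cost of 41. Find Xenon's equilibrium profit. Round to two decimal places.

280.06

A representative firm's profit is π_i = q_i(112 - 2Q) - 41q_i.
First-order condition (treating rivals' output as given): 71 - 4q_i - 2q_j = 0.
By symmetry each firm produces the same amount; substituting q_j = q_i yields q_i = 71/6.
Price P = 112 - 2·(71/3) = 194/3.
Xenon's profit: (194/3 - 41)·(71/6) = 280.0556.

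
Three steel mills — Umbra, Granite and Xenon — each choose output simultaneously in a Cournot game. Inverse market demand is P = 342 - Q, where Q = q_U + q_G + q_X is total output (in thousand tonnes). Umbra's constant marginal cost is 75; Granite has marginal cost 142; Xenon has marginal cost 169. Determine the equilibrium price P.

Umbra's profit: π_U = (342 - Q)q_U - (75q_U). Setting ∂π_U/∂q_U = 0: 267 - 2q_U - (q_G + q_X) = 0.
Granite's first-order condition: 200 - 2q_G - (q_U + q_X) = 0.
Xenon's first-order condition: 173 - 2q_X - (q_U + q_G) = 0.
Adding the 3 first-order conditions: 640 − 4Q = 0, so Q = 160.
Back-substituting: q_U = (267 − 160) = 107, q_G = (200 − 160) = 40, q_X = (173 − 160) = 13.
Total output Q = 160, so price P = 342 - 160 = 182.

182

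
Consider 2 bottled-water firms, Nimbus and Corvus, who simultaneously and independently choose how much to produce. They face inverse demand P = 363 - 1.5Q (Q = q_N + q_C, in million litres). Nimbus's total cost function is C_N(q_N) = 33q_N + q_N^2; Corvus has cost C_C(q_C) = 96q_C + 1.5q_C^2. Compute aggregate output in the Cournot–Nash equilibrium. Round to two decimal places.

87.19

Nimbus's profit: π_N = (363 - 1.5Q)q_N - (33q_N + q_N²). Setting ∂π_N/∂q_N = 0: 330 - 5q_N - (3/2)(q_C) = 0.
Corvus's profit: π_C = (363 - 1.5Q)q_C - (96q_C + (3/2)q_C²). Setting ∂π_C/∂q_C = 0: 267 - 6q_C - (3/2)(q_N) = 0.
Best responses: q_N = (330 - (3/2)q_C)/5, q_C = (267 - (3/2)q_N)/6.
Solving the pair: q_N = 56.9189, q_C = 1120/37.
Total output Q = 56.9189 + 1120/37 = 87.1892.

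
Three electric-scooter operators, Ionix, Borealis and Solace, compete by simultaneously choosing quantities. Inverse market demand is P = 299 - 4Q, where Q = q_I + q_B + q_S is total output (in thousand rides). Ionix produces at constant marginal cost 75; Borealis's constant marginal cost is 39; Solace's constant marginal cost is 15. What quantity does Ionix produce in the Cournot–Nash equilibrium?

8

Ionix's profit: π_I = (299 - 4Q)q_I - (75q_I). Setting ∂π_I/∂q_I = 0: 224 - 8q_I - 4(q_B + q_S) = 0.
Borealis's first-order condition: 260 - 8q_B - 4(q_I + q_S) = 0.
Solace's profit: π_S = (299 - 4Q)q_S - (15q_S). Setting ∂π_S/∂q_S = 0: 284 - 8q_S - 4(q_I + q_B) = 0.
Summing all 3 equations gives 768 − 16Q = 0, hence Q = 48.
Back-substituting: q_I = (224 − 192)/4 = 8, q_B = (260 − 192)/4 = 17, q_S = (284 − 192)/4 = 23.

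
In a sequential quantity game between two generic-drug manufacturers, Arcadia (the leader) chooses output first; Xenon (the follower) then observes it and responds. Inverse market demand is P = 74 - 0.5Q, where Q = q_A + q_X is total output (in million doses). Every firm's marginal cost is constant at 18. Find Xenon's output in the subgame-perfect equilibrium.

Solve by backward induction. Given q_A, the follower Xenon maximises π_X = (74 - (1/2)q_A - (1/2)q_X)q_X - 18q_X.
∂π_X/∂q_X = 56 - (1/2)q_A - q_X = 0 gives the reaction function q_X = (56 - (1/2)q_A).
Arcadia substitutes q_X(q_A) into its own profit: π_A = q_A(74 - (1/2)q_A - (56 - (1/2)q_A)/2) - 18q_A = (46 - (1/4)q_A)q_A - 18q_A.
Leader FOC: 28 - (1/2)q_A = 0, so q_A = 56.
Then q_X = (56 - (1/2)·56) = 28.

28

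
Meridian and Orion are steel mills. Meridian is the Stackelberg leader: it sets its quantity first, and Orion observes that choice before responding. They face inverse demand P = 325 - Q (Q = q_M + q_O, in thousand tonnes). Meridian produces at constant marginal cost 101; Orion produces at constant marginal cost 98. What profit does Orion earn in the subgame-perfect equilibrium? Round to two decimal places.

3393.06

The follower Orion best-responds to any q_M: π_O = (325 - Q)q_O - 98q_O.
Setting the follower's marginal profit to zero, 227 - q_M - 2q_O = 0, i.e. q_O = (227 - q_M)/2.
The leader anticipates this reaction. Substituting into P = 325 - Q gives P = 423/2 - (1/2)q_M, so π_M = (423/2 - (1/2)q_M)q_M - 101q_M.
Maximising: ∂π_M/∂q_M = 221/2 - q_M = 0, giving q_M = 221/2.
Then q_O = (227 - 221/2)/2 = 233/4.
Price P = 325 - 675/4 = 625/4.
Orion's profit: (625/4 - 98)·(233/4) = 3393.0625.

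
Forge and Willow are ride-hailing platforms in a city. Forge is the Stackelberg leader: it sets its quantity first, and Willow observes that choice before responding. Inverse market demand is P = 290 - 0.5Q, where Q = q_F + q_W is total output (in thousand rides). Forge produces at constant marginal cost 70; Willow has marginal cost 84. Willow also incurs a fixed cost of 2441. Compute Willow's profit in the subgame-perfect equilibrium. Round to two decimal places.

1519.50

The follower Willow best-responds to any q_F: π_W = (290 - 0.5Q)q_W - 84q_W.
Follower FOC: 206 - (1/2)q_F - q_W = 0, so q_W(q_F) = (206 - (1/2)q_F).
The leader anticipates this reaction. Substituting into P = 290 - 0.5Q gives P = 187 - (1/4)q_F, so π_F = (187 - (1/4)q_F)q_F - 70q_F.
The leader's first-order condition 117 - (1/2)q_F = 0 yields q_F = 234.
Then q_W = (206 - (1/2)·234) = 89.
Price P = 290 - (1/2)·323 = 257/2.
Willow's profit: (257/2 - 84)·89 - 2441 = 1519.5000.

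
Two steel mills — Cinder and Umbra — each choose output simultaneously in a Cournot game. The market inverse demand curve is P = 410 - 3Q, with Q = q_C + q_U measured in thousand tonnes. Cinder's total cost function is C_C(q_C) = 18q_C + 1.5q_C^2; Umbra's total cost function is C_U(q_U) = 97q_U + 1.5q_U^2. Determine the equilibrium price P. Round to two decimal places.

233.75

Cinder's profit: π_C = (410 - 3Q)q_C - (18q_C + (3/2)q_C²). Setting ∂π_C/∂q_C = 0: 392 - 9q_C - 3(q_U) = 0.
Umbra's first-order condition: 313 - 9q_U - 3(q_C) = 0.
Best responses: q_C = (392 - 3q_U)/9, q_U = (313 - 3q_C)/9.
Substituting one into the other gives q_C = 863/24 and q_U = 547/24.
Total output Q = 235/4, so price P = 410 - 3·(235/4) = 935/4.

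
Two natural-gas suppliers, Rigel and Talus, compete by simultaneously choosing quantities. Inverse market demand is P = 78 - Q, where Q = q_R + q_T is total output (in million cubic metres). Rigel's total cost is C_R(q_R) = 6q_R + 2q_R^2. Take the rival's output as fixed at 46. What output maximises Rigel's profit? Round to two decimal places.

4.33

With the rival's output fixed at 46, Rigel's profit is π_R = (78 - 46 - q_R)q_R - (6q_R + 2q_R²) = (32 - q_R)q_R - (6q_R + 2q_R²).
∂π_R/∂q_R = 26 - 6q_R = 0, so q_R = 13/3.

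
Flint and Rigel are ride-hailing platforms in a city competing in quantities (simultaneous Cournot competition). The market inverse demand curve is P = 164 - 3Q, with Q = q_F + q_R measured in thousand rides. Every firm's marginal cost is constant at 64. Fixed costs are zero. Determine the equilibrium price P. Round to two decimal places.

97.33

Each firm earns π_i = (164 - 3Q)q_i - 64q_i.
First-order condition (treating rivals' output as given): 100 - 6q_i - 3q_j = 0.
By symmetry each firm produces the same amount; substituting q_j = q_i yields q_i = 100/9.
Total output Q = 200/9, so price P = 164 - 3·(200/9) = 292/3.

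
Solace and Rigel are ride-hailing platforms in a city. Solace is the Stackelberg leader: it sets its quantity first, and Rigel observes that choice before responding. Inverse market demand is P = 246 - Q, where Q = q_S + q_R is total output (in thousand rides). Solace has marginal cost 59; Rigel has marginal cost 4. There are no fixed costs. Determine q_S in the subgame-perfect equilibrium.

66

The follower Rigel best-responds to any q_S: π_R = (246 - Q)q_R - 4q_R.
Setting the follower's marginal profit to zero, 242 - q_S - 2q_R = 0, i.e. q_R = (242 - q_S)/2.
Solace substitutes q_R(q_S) into its own profit: π_S = q_S(246 - q_S - (242 - q_S)/2) - 59q_S = (125 - (1/2)q_S)q_S - 59q_S.
Leader FOC: 66 - q_S = 0, so q_S = 66.
Then q_R = (242 - 66)/2 = 88.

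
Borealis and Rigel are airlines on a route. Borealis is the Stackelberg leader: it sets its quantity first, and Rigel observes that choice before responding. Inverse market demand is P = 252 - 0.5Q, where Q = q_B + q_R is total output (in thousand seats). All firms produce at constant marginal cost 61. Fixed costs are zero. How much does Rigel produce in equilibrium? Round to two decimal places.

95.50

Solve by backward induction. Given q_B, the follower Rigel maximises π_R = (252 - (1/2)q_B - (1/2)q_R)q_R - 61q_R.
Follower FOC: 191 - (1/2)q_B - q_R = 0, so q_R(q_B) = (191 - (1/2)q_B).
The leader anticipates this reaction. Substituting into P = 252 - 0.5Q gives P = 313/2 - (1/4)q_B, so π_B = (313/2 - (1/4)q_B)q_B - 61q_B.
Leader FOC: 191/2 - (1/2)q_B = 0, so q_B = 191.
Then q_R = (191 - (1/2)·191) = 191/2.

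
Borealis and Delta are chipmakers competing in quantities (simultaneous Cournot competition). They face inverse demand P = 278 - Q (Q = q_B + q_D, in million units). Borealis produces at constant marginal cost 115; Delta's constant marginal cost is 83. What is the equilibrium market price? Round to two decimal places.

Borealis's profit: π_B = (278 - Q)q_B - (115q_B). Setting ∂π_B/∂q_B = 0: 163 - 2q_B - (q_D) = 0.
Delta's first-order condition: 195 - 2q_D - (q_B) = 0.
So q_B = (163 - q_D)/2 and q_D = (195 - q_B)/2.
Substituting one into the other gives q_B = 131/3 and q_D = 227/3.
Total output Q = 358/3, so price P = 278 - 358/3 = 476/3.

158.67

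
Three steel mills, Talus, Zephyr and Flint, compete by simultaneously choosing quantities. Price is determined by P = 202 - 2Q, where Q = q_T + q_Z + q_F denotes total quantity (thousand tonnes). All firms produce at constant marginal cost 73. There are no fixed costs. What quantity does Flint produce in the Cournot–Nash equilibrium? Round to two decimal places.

16.13

Each firm earns π_i = (202 - 2Q)q_i - 73q_i.
Setting ∂π_i/∂q_i = 0 with rivals' quantities fixed: 129 - 4q_i - 2·Σ_{j≠i} q_j = 0.
With identical firms every q_j equals q_i, so Σ_{j≠i} q_j = 2q_i and 129 = 8q_i, giving q_i = 129/8.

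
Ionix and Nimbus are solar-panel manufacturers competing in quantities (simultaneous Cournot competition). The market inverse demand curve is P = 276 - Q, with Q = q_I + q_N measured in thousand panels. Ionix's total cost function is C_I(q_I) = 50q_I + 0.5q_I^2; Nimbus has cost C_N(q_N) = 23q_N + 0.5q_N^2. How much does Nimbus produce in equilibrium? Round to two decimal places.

Ionix's profit: π_I = (276 - Q)q_I - (50q_I + (1/2)q_I²). Setting ∂π_I/∂q_I = 0: 226 - 3q_I - (q_N) = 0.
Nimbus's first-order condition: 253 - 3q_N - (q_I) = 0.
Rearranging gives the reaction functions q_I = (226 - q_N)/3 and q_N = (253 - q_I)/3.
Substituting one into the other gives q_I = 425/8 and q_N = 533/8.

66.63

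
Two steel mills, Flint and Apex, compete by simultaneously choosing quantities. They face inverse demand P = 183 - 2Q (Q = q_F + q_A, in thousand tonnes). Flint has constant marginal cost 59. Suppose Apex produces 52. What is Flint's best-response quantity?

With the rival's output fixed at 52, Flint's profit is π_F = (183 - 2·52 - 2q_F)q_F - (59q_F) = (79 - 2q_F)q_F - (59q_F).
∂π_F/∂q_F = 20 - 4q_F = 0, so q_F = 5.

5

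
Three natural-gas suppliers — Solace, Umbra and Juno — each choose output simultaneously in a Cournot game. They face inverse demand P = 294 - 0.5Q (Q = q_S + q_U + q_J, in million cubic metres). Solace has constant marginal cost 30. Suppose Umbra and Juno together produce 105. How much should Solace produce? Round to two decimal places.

211.50

With rivals' combined output fixed at 105, Solace's profit is π_S = (294 - (1/2)·105 - (1/2)q_S)q_S - (30q_S) = (483/2 - (1/2)q_S)q_S - (30q_S).
∂π_S/∂q_S = 423/2 - q_S = 0, so q_S = 423/2.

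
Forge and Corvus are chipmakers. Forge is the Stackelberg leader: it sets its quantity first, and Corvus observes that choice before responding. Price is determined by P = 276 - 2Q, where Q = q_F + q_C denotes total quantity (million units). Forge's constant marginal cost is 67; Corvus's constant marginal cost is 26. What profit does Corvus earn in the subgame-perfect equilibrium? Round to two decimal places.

Solve by backward induction. Given q_F, the follower Corvus maximises π_C = (276 - 2q_F - 2q_C)q_C - 26q_C.
Setting the follower's marginal profit to zero, 250 - 2q_F - 4q_C = 0, i.e. q_C = (250 - 2q_F)/4.
The leader anticipates this reaction. Substituting into P = 276 - 2Q gives P = 151 - q_F, so π_F = (151 - q_F)q_F - 67q_F.
The leader's first-order condition 84 - 2q_F = 0 yields q_F = 42.
Then q_C = (250 - 2·42)/4 = 83/2.
Price P = 276 - 2·(167/2) = 109.
Corvus's profit: (109 - 26)·(83/2) = 3444.5000.

3444.50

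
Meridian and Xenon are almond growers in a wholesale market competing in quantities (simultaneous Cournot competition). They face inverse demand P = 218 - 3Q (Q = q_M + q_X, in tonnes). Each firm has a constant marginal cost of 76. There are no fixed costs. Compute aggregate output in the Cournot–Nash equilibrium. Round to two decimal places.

Each firm earns π_i = (218 - 3Q)q_i - 76q_i.
First-order condition (treating rivals' output as given): 142 - 6q_i - 3q_j = 0.
By symmetry each firm produces the same amount; substituting q_j = q_i yields q_i = 142/9.
Total output Q = 142/9 + 142/9 = 284/9.

31.56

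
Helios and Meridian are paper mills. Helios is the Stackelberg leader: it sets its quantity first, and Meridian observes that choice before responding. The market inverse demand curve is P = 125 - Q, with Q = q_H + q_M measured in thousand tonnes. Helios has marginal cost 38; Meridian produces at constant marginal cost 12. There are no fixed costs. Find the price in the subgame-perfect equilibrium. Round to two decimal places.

53.25

Solve by backward induction. Given q_H, the follower Meridian maximises π_M = (125 - q_H - q_M)q_M - 12q_M.
Setting the follower's marginal profit to zero, 113 - q_H - 2q_M = 0, i.e. q_M = (113 - q_H)/2.
Helios substitutes q_M(q_H) into its own profit: π_H = q_H(125 - q_H - (113 - q_H)/2) - 38q_H = (137/2 - (1/2)q_H)q_H - 38q_H.
Maximising: ∂π_H/∂q_H = 61/2 - q_H = 0, giving q_H = 61/2.
Then q_M = (113 - 61/2)/2 = 165/4.
Total output Q = 287/4, so price P = 125 - 287/4 = 213/4.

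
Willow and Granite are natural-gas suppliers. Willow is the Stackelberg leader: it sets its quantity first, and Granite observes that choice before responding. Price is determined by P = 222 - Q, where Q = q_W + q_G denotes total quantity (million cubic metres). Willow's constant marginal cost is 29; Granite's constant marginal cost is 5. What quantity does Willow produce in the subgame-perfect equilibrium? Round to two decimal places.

84.50

Solve by backward induction. Given q_W, the follower Granite maximises π_G = (222 - q_W - q_G)q_G - 5q_G.
Follower FOC: 217 - q_W - 2q_G = 0, so q_G(q_W) = (217 - q_W)/2.
Willow substitutes q_G(q_W) into its own profit: π_W = q_W(222 - q_W - (217 - q_W)/2) - 29q_W = (227/2 - (1/2)q_W)q_W - 29q_W.
Maximising: ∂π_W/∂q_W = 169/2 - q_W = 0, giving q_W = 169/2.
Then q_G = (217 - 169/2)/2 = 265/4.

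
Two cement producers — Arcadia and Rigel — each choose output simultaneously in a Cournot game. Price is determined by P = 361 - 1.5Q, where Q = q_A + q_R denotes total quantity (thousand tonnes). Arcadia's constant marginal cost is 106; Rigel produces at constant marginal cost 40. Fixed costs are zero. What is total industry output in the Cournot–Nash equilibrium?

Arcadia's profit: π_A = (361 - 1.5Q)q_A - (106q_A). Setting ∂π_A/∂q_A = 0: 255 - 3q_A - (3/2)(q_R) = 0.
Rigel's first-order condition: 321 - 3q_R - (3/2)(q_A) = 0.
Best responses: q_A = (255 - (3/2)q_R)/3, q_R = (321 - (3/2)q_A)/3.
Solving the pair: q_A = 42, q_R = 86.
Total output Q = 42 + 86 = 128.

128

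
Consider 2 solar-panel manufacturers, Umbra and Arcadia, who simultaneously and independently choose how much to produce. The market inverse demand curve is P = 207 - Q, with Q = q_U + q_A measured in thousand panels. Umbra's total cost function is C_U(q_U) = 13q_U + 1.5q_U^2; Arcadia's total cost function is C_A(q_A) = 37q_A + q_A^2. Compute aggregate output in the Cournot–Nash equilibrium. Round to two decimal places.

Umbra's profit: π_U = (207 - Q)q_U - (13q_U + (3/2)q_U²). Setting ∂π_U/∂q_U = 0: 194 - 5q_U - (q_A) = 0.
Arcadia's profit: π_A = (207 - Q)q_A - (37q_A + q_A²). Setting ∂π_A/∂q_A = 0: 170 - 4q_A - (q_U) = 0.
Rearranging gives the reaction functions q_U = (194 - q_A)/5 and q_A = (170 - q_U)/4.
Solving the pair: q_U = 606/19, q_A = 656/19.
Total output Q = 606/19 + 656/19 = 1262/19.

66.42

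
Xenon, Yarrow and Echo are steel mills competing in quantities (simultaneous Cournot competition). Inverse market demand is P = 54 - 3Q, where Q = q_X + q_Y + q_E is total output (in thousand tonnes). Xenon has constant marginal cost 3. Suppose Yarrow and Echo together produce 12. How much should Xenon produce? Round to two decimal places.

2.50

With rivals' combined output fixed at 12, Xenon's profit is π_X = (54 - 3·12 - 3q_X)q_X - (3q_X) = (18 - 3q_X)q_X - (3q_X).
∂π_X/∂q_X = 15 - 6q_X = 0, so q_X = 5/2.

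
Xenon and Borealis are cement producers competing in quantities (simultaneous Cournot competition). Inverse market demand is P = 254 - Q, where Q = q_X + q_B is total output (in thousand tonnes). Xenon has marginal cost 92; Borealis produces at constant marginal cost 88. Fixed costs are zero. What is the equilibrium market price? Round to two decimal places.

Xenon's profit: π_X = (254 - Q)q_X - (92q_X). Setting ∂π_X/∂q_X = 0: 162 - 2q_X - (q_B) = 0.
Borealis's profit: π_B = (254 - Q)q_B - (88q_B). Setting ∂π_B/∂q_B = 0: 166 - 2q_B - (q_X) = 0.
Rearranging gives the reaction functions q_X = (162 - q_B)/2 and q_B = (166 - q_X)/2.
Solving the pair: q_X = 158/3, q_B = 170/3.
Total output Q = 328/3, so price P = 254 - 328/3 = 434/3.

144.67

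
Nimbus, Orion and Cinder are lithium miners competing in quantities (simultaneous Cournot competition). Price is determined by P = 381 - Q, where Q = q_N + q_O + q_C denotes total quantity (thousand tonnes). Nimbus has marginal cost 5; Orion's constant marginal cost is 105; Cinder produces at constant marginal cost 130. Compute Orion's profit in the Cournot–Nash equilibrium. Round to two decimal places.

2525.06

Nimbus's profit: π_N = (381 - Q)q_N - (5q_N). Setting ∂π_N/∂q_N = 0: 376 - 2q_N - (q_O + q_C) = 0.
Orion's first-order condition: 276 - 2q_O - (q_N + q_C) = 0.
Cinder's first-order condition: 251 - 2q_C - (q_N + q_O) = 0.
Adding the 3 first-order conditions: 903 − 4Q = 0, so Q = 903/4.
Back-substituting: q_N = (376 − 903/4) = 601/4, q_O = (276 − 903/4) = 201/4, q_C = (251 − 903/4) = 101/4.
Price P = 381 - 903/4 = 621/4.
Orion's profit: (621/4 - 105)·(201/4) = 2525.0625.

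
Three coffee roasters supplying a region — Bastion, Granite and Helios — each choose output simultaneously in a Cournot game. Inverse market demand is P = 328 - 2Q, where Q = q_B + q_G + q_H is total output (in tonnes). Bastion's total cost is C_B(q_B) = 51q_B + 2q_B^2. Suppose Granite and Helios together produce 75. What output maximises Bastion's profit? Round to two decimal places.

15.88

With rivals' combined output fixed at 75, Bastion's profit is π_B = (328 - 2·75 - 2q_B)q_B - (51q_B + 2q_B²) = (178 - 2q_B)q_B - (51q_B + 2q_B²).
∂π_B/∂q_B = 127 - 8q_B = 0, so q_B = 127/8.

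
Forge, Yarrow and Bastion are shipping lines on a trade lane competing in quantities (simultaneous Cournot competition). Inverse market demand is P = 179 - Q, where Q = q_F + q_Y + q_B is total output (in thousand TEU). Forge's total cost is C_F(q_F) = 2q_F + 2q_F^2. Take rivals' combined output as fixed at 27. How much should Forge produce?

With rivals' combined output fixed at 27, Forge's profit is π_F = (179 - 27 - q_F)q_F - (2q_F + 2q_F²) = (152 - q_F)q_F - (2q_F + 2q_F²).
∂π_F/∂q_F = 150 - 6q_F = 0, so q_F = 25.

25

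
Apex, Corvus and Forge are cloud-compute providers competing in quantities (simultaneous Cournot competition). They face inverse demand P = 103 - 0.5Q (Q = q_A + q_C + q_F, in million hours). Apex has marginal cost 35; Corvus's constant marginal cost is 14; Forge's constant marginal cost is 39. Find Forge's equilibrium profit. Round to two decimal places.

153.13

Apex's profit: π_A = (103 - 0.5Q)q_A - (35q_A). Setting ∂π_A/∂q_A = 0: 68 - q_A - (1/2)(q_C + q_F) = 0.
Corvus's first-order condition: 89 - q_C - (1/2)(q_A + q_F) = 0.
Forge's first-order condition: 64 - q_F - (1/2)(q_A + q_C) = 0.
Adding the 3 conditions: 221 − Q − Q = 0, i.e. Q = 221/2.
Back-substituting: q_A = (68 − 221/4)/(1/2) = 51/2, q_C = (89 − 221/4)/(1/2) = 135/2, q_F = (64 − 221/4)/(1/2) = 35/2.
Price P = 103 - (1/2)·(221/2) = 191/4.
Forge's profit: (191/4 - 39)·(35/2) = 1225/8.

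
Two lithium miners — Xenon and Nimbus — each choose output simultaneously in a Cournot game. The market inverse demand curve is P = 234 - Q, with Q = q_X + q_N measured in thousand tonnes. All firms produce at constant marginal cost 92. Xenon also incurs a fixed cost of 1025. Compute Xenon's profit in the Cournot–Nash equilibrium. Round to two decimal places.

A representative firm's profit is π_i = q_i(234 - Q) - 92q_i.
Setting ∂π_i/∂q_i = 0 with rivals' quantities fixed: 142 - 2q_i - q_j = 0.
By symmetry each firm produces the same amount; substituting q_j = q_i yields q_i = 142/3.
Price P = 234 - 284/3 = 418/3.
Xenon's profit: (418/3 - 92)·(142/3) - 1025 = 1215.4444.

1215.44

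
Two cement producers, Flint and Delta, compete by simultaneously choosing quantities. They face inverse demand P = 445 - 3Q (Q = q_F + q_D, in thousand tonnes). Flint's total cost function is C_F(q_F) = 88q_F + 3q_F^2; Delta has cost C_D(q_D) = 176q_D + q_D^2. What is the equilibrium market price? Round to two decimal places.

299.97

Flint's profit: π_F = (445 - 3Q)q_F - (88q_F + 3q_F²). Setting ∂π_F/∂q_F = 0: 357 - 12q_F - 3(q_D) = 0.
Delta's profit: π_D = (445 - 3Q)q_D - (176q_D + q_D²). Setting ∂π_D/∂q_D = 0: 269 - 8q_D - 3(q_F) = 0.
Best responses: q_F = (357 - 3q_D)/12, q_D = (269 - 3q_F)/8.
Solving the pair: q_F = 683/29, q_D = 719/29.
Total output Q = 1402/29, so price P = 445 - 3·(1402/29) = 299.9655.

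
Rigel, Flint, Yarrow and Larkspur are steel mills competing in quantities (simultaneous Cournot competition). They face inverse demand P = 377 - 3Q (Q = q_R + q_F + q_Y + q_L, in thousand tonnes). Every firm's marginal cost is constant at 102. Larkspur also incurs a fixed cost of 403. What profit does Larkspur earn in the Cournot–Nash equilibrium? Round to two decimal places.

605.33

A representative firm's profit is π_i = q_i(377 - 3Q) - 102q_i.
First-order condition (treating rivals' output as given): 275 - 6q_i - 3·Σ_{j≠i} q_j = 0.
With identical firms every q_j equals q_i, so Σ_{j≠i} q_j = 3q_i and 275 = 15q_i, giving q_i = 55/3.
Price P = 377 - 3·(220/3) = 157.
Larkspur's profit: (157 - 102)·(55/3) - 403 = 1816/3.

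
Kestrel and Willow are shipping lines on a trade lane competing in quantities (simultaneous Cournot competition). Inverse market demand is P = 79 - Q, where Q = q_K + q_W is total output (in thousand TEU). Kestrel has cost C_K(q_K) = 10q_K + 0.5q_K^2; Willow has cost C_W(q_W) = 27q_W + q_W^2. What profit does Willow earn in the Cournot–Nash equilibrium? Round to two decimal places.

125.11

Kestrel's profit: π_K = (79 - Q)q_K - (10q_K + (1/2)q_K²). Setting ∂π_K/∂q_K = 0: 69 - 3q_K - (q_W) = 0.
Willow's first-order condition: 52 - 4q_W - (q_K) = 0.
So q_K = (69 - q_W)/3 and q_W = (52 - q_K)/4.
Substituting one into the other gives q_K = 224/11 and q_W = 87/11.
Price P = 79 - 311/11 = 558/11.
Willow's profit: (558/11)·(87/11) - 27·(87/11) - (87/11)² = 125.1074.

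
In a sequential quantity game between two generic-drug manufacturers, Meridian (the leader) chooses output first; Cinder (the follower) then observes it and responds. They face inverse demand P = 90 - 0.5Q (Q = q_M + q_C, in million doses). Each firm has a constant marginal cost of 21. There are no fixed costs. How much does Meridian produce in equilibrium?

69

The follower Cinder best-responds to any q_M: π_C = (90 - 0.5Q)q_C - 21q_C.
Setting the follower's marginal profit to zero, 69 - (1/2)q_M - q_C = 0, i.e. q_C = (69 - (1/2)q_M).
The leader anticipates this reaction. Substituting into P = 90 - 0.5Q gives P = 111/2 - (1/4)q_M, so π_M = (111/2 - (1/4)q_M)q_M - 21q_M.
Leader FOC: 69/2 - (1/2)q_M = 0, so q_M = 69.
Then q_C = (69 - (1/2)·69) = 69/2.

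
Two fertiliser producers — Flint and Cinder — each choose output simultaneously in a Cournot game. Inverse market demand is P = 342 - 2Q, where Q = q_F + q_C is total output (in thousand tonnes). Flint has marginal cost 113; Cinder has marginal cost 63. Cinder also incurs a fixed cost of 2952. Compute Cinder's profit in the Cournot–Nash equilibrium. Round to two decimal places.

3061.39

Flint's profit: π_F = (342 - 2Q)q_F - (113q_F). Setting ∂π_F/∂q_F = 0: 229 - 4q_F - 2(q_C) = 0.
Cinder's profit: π_C = (342 - 2Q)q_C - (63q_C). Setting ∂π_C/∂q_C = 0: 279 - 4q_C - 2(q_F) = 0.
Rearranging gives the reaction functions q_F = (229 - 2q_C)/4 and q_C = (279 - 2q_F)/4.
Solving the pair: q_F = 179/6, q_C = 329/6.
Price P = 342 - 2·(254/3) = 518/3.
Cinder's profit: (518/3 - 63)·(329/6) - 2952 = 3061.3889.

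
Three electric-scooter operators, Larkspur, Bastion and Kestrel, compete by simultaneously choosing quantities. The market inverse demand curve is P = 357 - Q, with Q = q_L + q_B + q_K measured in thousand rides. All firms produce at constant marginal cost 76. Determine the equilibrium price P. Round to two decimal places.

146.25

A representative firm's profit is π_i = q_i(357 - Q) - 76q_i.
First-order condition (treating rivals' output as given): 281 - 2q_i - Σ_{j≠i} q_j = 0.
With identical firms every q_j equals q_i, so Σ_{j≠i} q_j = 2q_i and 281 = 4q_i, giving q_i = 281/4.
Total output Q = 843/4, so price P = 357 - 843/4 = 585/4.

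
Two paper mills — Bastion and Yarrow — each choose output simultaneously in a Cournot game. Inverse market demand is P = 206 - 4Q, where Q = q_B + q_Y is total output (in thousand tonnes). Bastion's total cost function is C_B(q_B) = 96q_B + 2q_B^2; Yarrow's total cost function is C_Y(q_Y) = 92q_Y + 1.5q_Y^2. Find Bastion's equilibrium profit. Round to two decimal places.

Bastion's profit: π_B = (206 - 4Q)q_B - (96q_B + 2q_B²). Setting ∂π_B/∂q_B = 0: 110 - 12q_B - 4(q_Y) = 0.
Yarrow's profit: π_Y = (206 - 4Q)q_Y - (92q_Y + (3/2)q_Y²). Setting ∂π_Y/∂q_Y = 0: 114 - 11q_Y - 4(q_B) = 0.
Best responses: q_B = (110 - 4q_Y)/12, q_Y = (114 - 4q_B)/11.
Solving the pair: q_B = 13/2, q_Y = 8.
Price P = 206 - 4·(29/2) = 148.
Bastion's profit: 148·(13/2) - 96·(13/2) - 2(13/2)² = 507/2.

253.50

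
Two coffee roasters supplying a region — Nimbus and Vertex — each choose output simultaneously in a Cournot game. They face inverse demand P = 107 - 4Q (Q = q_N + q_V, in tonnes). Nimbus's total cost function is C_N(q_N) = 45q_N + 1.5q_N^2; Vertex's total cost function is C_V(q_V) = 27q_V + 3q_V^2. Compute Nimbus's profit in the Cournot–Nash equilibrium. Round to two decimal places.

Nimbus's profit: π_N = (107 - 4Q)q_N - (45q_N + (3/2)q_N²). Setting ∂π_N/∂q_N = 0: 62 - 11q_N - 4(q_V) = 0.
Vertex's first-order condition: 80 - 14q_V - 4(q_N) = 0.
Best responses: q_N = (62 - 4q_V)/11, q_V = (80 - 4q_N)/14.
Solving the pair: q_N = 274/69, q_V = 316/69.
Price P = 107 - 4·(590/69) = 72.7971.
Nimbus's profit: 72.7971·(274/69) - 45·(274/69) - (3/2)(274/69)² = 86.7293.

86.73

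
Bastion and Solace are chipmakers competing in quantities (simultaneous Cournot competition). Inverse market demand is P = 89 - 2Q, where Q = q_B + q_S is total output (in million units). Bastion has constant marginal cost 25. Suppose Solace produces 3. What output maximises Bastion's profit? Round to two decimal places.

14.50

With the rival's output fixed at 3, Bastion's profit is π_B = (89 - 2·3 - 2q_B)q_B - (25q_B) = (83 - 2q_B)q_B - (25q_B).
∂π_B/∂q_B = 58 - 4q_B = 0, so q_B = 29/2.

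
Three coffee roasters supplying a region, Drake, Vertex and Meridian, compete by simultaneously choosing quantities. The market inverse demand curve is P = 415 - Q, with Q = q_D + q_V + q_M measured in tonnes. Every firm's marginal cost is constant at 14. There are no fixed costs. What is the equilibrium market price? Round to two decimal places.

114.25

A representative firm's profit is π_i = q_i(415 - Q) - 14q_i.
Setting ∂π_i/∂q_i = 0 with rivals' quantities fixed: 401 - 2q_i - Σ_{j≠i} q_j = 0.
By symmetry each firm produces the same amount; substituting Σ_{j≠i} q_j = 2q_i yields q_i = 401/4.
Total output Q = 1203/4, so price P = 415 - 1203/4 = 457/4.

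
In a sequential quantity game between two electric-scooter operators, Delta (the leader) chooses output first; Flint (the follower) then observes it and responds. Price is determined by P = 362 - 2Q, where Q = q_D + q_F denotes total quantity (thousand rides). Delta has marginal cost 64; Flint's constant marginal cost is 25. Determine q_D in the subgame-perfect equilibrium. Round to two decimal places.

64.75

Solve by backward induction. Given q_D, the follower Flint maximises π_F = (362 - 2q_D - 2q_F)q_F - 25q_F.
∂π_F/∂q_F = 337 - 2q_D - 4q_F = 0 gives the reaction function q_F = (337 - 2q_D)/4.
Delta substitutes q_F(q_D) into its own profit: π_D = q_D(362 - 2q_D - (337 - 2q_D)/2) - 64q_D = (387/2 - q_D)q_D - 64q_D.
Leader FOC: 259/2 - 2q_D = 0, so q_D = 259/4.
Then q_F = (337 - 2·(259/4))/4 = 415/8.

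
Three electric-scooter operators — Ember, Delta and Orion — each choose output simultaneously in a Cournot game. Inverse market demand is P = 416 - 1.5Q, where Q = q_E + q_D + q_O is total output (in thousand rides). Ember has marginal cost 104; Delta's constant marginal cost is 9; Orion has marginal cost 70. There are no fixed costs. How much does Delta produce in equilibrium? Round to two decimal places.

Ember's profit: π_E = (416 - 1.5Q)q_E - (104q_E). Setting ∂π_E/∂q_E = 0: 312 - 3q_E - (3/2)(q_D + q_O) = 0.
Delta's first-order condition: 407 - 3q_D - (3/2)(q_E + q_O) = 0.
Orion's profit: π_O = (416 - 1.5Q)q_O - (70q_O). Setting ∂π_O/∂q_O = 0: 346 - 3q_O - (3/2)(q_E + q_D) = 0.
Adding the 3 first-order conditions: 1065 − 6Q = 0, so Q = 355/2.
Back-substituting: q_E = (312 − 1065/4)/(3/2) = 61/2, q_D = (407 − 1065/4)/(3/2) = 563/6, q_O = (346 − 1065/4)/(3/2) = 319/6.

93.83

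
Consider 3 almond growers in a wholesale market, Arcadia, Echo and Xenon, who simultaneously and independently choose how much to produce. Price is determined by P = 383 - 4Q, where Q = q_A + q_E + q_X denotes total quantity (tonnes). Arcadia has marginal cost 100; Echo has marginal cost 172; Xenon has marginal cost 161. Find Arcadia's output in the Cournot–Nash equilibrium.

26

Arcadia's profit: π_A = (383 - 4Q)q_A - (100q_A). Setting ∂π_A/∂q_A = 0: 283 - 8q_A - 4(q_E + q_X) = 0.
Echo's profit: π_E = (383 - 4Q)q_E - (172q_E). Setting ∂π_E/∂q_E = 0: 211 - 8q_E - 4(q_A + q_X) = 0.
Xenon's first-order condition: 222 - 8q_X - 4(q_A + q_E) = 0.
Summing all 3 equations gives 716 − 16Q = 0, hence Q = 179/4.
Back-substituting: q_A = (283 − 179)/4 = 26, q_E = (211 − 179)/4 = 8, q_X = (222 − 179)/4 = 43/4.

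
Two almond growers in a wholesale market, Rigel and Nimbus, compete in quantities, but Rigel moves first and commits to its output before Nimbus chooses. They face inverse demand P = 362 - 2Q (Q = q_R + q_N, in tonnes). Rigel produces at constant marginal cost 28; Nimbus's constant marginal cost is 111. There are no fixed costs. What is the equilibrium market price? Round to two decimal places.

Solve by backward induction. Given q_R, the follower Nimbus maximises π_N = (362 - 2q_R - 2q_N)q_N - 111q_N.
Setting the follower's marginal profit to zero, 251 - 2q_R - 4q_N = 0, i.e. q_N = (251 - 2q_R)/4.
Rigel substitutes q_N(q_R) into its own profit: π_R = q_R(362 - 2q_R - (251 - 2q_R)/2) - 28q_R = (473/2 - q_R)q_R - 28q_R.
The leader's first-order condition 417/2 - 2q_R = 0 yields q_R = 417/4.
Then q_N = (251 - 2·(417/4))/4 = 85/8.
Total output Q = 919/8, so price P = 362 - 2·(919/8) = 529/4.

132.25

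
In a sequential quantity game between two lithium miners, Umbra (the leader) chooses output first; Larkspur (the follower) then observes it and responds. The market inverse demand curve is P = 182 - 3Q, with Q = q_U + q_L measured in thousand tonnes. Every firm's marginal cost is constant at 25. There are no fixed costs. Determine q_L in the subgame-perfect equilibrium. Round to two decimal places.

13.08

The follower Larkspur best-responds to any q_U: π_L = (182 - 3Q)q_L - 25q_L.
∂π_L/∂q_L = 157 - 3q_U - 6q_L = 0 gives the reaction function q_L = (157 - 3q_U)/6.
Umbra substitutes q_L(q_U) into its own profit: π_U = q_U(182 - 3q_U - (157 - 3q_U)/2) - 25q_U = (207/2 - (3/2)q_U)q_U - 25q_U.
Leader FOC: 157/2 - 3q_U = 0, so q_U = 157/6.
Then q_L = (157 - 3·(157/6))/6 = 157/12.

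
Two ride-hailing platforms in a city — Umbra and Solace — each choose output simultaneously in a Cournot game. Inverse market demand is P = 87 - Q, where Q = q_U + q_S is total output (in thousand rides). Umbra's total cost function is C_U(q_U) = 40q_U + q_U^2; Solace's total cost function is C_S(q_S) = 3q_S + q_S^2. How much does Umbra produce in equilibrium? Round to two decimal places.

Umbra's profit: π_U = (87 - Q)q_U - (40q_U + q_U²). Setting ∂π_U/∂q_U = 0: 47 - 4q_U - (q_S) = 0.
Solace's first-order condition: 84 - 4q_S - (q_U) = 0.
Best responses: q_U = (47 - q_S)/4, q_S = (84 - q_U)/4.
Solving the pair: q_U = 104/15, q_S = 289/15.

6.93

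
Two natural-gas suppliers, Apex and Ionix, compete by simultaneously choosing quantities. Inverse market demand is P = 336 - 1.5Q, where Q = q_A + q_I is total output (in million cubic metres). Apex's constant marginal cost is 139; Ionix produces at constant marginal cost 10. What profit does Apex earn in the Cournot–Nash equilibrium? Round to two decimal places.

342.52

Apex's profit: π_A = (336 - 1.5Q)q_A - (139q_A). Setting ∂π_A/∂q_A = 0: 197 - 3q_A - (3/2)(q_I) = 0.
Ionix's first-order condition: 326 - 3q_I - (3/2)(q_A) = 0.
Rearranging gives the reaction functions q_A = (197 - (3/2)q_I)/3 and q_I = (326 - (3/2)q_A)/3.
Solving the pair: q_A = 136/9, q_I = 910/9.
Price P = 336 - (3/2)·(1046/9) = 485/3.
Apex's profit: (485/3 - 139)·(136/9) = 342.5185.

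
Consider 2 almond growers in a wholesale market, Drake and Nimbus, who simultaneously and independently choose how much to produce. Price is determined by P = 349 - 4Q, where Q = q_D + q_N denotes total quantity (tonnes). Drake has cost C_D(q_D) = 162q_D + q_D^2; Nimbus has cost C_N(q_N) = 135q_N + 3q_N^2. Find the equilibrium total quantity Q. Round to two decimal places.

25.44

Drake's profit: π_D = (349 - 4Q)q_D - (162q_D + q_D²). Setting ∂π_D/∂q_D = 0: 187 - 10q_D - 4(q_N) = 0.
Nimbus's first-order condition: 214 - 14q_N - 4(q_D) = 0.
So q_D = (187 - 4q_N)/10 and q_N = (214 - 4q_D)/14.
Solving the pair: q_D = 881/62, q_N = 348/31.
Total output Q = 881/62 + 348/31 = 1577/62.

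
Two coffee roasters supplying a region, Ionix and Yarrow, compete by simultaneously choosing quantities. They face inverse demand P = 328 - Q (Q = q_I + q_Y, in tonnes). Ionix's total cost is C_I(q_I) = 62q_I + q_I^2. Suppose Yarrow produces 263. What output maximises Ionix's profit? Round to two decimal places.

With the rival's output fixed at 263, Ionix's profit is π_I = (328 - 263 - q_I)q_I - (62q_I + q_I²) = (65 - q_I)q_I - (62q_I + q_I²).
∂π_I/∂q_I = 3 - 4q_I = 0, so q_I = 3/4.

0.75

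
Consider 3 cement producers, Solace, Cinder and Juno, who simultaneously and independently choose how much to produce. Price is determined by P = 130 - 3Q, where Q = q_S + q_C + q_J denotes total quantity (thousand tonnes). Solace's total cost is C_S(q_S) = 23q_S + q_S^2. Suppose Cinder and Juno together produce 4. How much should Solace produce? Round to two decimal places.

11.88

With rivals' combined output fixed at 4, Solace's profit is π_S = (130 - 3·4 - 3q_S)q_S - (23q_S + q_S²) = (118 - 3q_S)q_S - (23q_S + q_S²).
∂π_S/∂q_S = 95 - 8q_S = 0, so q_S = 95/8.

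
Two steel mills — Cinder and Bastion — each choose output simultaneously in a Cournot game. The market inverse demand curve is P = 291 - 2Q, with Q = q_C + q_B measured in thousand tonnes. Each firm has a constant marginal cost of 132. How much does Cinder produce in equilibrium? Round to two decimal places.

Each firm earns π_i = (291 - 2Q)q_i - 132q_i.
Setting ∂π_i/∂q_i = 0 with rivals' quantities fixed: 159 - 4q_i - 2q_j = 0.
With identical firms every q_j equals q_i, so q_j = q_i and 159 = 6q_i, giving q_i = 53/2.

26.50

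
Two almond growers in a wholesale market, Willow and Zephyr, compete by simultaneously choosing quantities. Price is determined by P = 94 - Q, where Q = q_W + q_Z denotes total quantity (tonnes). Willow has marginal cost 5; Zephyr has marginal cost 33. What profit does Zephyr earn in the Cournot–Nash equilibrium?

Willow's profit: π_W = (94 - Q)q_W - (5q_W). Setting ∂π_W/∂q_W = 0: 89 - 2q_W - (q_Z) = 0.
Zephyr's first-order condition: 61 - 2q_Z - (q_W) = 0.
So q_W = (89 - q_Z)/2 and q_Z = (61 - q_W)/2.
Substituting one into the other gives q_W = 39 and q_Z = 11.
Price P = 94 - 50 = 44.
Zephyr's profit: (44 - 33)·11 = 121.

121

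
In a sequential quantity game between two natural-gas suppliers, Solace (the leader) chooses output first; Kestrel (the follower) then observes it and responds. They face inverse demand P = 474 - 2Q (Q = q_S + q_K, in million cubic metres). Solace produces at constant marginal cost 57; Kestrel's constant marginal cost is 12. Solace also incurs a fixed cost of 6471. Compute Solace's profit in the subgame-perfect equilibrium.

2178

The follower Kestrel best-responds to any q_S: π_K = (474 - 2Q)q_K - 12q_K.
Follower FOC: 462 - 2q_S - 4q_K = 0, so q_K(q_S) = (462 - 2q_S)/4.
The leader anticipates this reaction. Substituting into P = 474 - 2Q gives P = 243 - q_S, so π_S = (243 - q_S)q_S - 57q_S.
Leader FOC: 186 - 2q_S = 0, so q_S = 93.
Then q_K = (462 - 2·93)/4 = 69.
Price P = 474 - 2·162 = 150.
Solace's profit: (150 - 57)·93 - 6471 = 2178.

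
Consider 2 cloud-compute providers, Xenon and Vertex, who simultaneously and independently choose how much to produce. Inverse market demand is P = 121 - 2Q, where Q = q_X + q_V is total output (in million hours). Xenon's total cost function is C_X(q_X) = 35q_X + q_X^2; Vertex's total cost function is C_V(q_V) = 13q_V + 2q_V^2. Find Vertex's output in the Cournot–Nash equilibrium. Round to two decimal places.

Xenon's profit: π_X = (121 - 2Q)q_X - (35q_X + q_X²). Setting ∂π_X/∂q_X = 0: 86 - 6q_X - 2(q_V) = 0.
Vertex's profit: π_V = (121 - 2Q)q_V - (13q_V + 2q_V²). Setting ∂π_V/∂q_V = 0: 108 - 8q_V - 2(q_X) = 0.
Rearranging gives the reaction functions q_X = (86 - 2q_V)/6 and q_V = (108 - 2q_X)/8.
Substituting one into the other gives q_X = 118/11 and q_V = 119/11.

10.82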